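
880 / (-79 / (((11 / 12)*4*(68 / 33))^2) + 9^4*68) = 4069120 / 2062981953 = 0.00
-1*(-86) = 86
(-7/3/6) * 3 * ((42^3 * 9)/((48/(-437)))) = 28329399/4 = 7082349.75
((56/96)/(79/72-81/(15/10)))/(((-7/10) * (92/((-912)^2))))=12476160/87607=142.41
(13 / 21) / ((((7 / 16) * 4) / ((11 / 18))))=0.22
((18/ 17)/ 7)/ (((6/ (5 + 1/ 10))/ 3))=27/ 70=0.39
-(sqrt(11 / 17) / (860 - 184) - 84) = 84 - sqrt(187) / 11492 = 84.00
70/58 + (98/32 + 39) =20077/464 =43.27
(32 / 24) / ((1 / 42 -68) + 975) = 56 / 38095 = 0.00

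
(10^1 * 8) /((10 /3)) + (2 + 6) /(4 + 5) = 224 /9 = 24.89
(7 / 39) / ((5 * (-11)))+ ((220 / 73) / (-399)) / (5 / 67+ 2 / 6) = -18595133 / 853858005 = -0.02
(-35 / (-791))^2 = 0.00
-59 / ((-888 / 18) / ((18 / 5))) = 1593 / 370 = 4.31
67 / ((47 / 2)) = 134 / 47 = 2.85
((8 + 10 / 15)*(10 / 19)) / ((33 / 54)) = 1560 / 209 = 7.46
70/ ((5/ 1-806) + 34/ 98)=-1715/ 19616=-0.09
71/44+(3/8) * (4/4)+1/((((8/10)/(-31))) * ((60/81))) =-8857/176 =-50.32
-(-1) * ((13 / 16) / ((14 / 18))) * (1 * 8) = 117 / 14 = 8.36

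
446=446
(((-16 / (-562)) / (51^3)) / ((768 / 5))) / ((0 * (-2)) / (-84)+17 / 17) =5 / 3578393376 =0.00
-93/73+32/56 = -359/511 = -0.70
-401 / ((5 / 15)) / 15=-401 / 5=-80.20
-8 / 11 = -0.73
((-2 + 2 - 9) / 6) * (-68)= 102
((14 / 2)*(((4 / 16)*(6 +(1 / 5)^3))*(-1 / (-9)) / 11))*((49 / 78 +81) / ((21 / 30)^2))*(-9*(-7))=4781617 / 4290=1114.60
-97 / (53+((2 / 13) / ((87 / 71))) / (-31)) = -3400917 / 1858091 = -1.83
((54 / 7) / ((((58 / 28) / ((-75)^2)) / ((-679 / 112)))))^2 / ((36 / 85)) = 2049710220703125 / 53824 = 38081714861.46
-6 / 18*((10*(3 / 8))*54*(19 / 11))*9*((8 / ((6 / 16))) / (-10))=24624 / 11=2238.55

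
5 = 5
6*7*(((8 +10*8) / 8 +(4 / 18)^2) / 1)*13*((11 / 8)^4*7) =8347053715 / 55296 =150952.22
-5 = -5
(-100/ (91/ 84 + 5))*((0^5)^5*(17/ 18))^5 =0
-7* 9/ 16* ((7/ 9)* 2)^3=-2401/ 162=-14.82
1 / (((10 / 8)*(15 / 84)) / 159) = 712.32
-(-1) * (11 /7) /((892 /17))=187 /6244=0.03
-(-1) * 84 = 84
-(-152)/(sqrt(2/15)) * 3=228 * sqrt(30)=1248.81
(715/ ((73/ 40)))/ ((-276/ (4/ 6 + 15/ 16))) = -275275/ 120888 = -2.28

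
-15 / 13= -1.15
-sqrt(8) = -2 * sqrt(2) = -2.83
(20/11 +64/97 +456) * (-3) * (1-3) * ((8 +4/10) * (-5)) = -123277392/1067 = -115536.45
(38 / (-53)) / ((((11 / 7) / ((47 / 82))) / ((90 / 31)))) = -562590 / 740993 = -0.76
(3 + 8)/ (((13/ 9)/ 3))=22.85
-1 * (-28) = 28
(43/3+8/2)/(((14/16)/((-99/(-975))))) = 2.13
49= 49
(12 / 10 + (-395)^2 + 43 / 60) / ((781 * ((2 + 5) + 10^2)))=1872323 / 1002804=1.87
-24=-24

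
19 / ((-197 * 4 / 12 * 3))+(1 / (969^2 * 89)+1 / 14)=-5766156743 / 230479244982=-0.03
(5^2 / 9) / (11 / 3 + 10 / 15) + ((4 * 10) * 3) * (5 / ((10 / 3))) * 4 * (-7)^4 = 67420105 / 39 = 1728720.64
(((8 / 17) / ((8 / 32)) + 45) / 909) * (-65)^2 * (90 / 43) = 33673250 / 73831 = 456.09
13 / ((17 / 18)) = 234 / 17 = 13.76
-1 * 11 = -11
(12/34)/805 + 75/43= 1026633/588455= 1.74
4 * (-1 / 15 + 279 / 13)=16688 / 195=85.58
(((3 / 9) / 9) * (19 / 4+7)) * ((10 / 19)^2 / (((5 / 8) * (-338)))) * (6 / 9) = -1880 / 4941729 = -0.00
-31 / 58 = -0.53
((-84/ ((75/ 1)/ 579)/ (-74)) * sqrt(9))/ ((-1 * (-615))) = 8106/ 189625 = 0.04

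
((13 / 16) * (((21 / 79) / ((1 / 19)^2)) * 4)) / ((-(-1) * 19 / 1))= 5187 / 316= 16.41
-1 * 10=-10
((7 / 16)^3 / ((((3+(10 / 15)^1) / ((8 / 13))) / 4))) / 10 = 1029 / 183040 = 0.01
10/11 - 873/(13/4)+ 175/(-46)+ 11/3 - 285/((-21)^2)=-86540309/322322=-268.49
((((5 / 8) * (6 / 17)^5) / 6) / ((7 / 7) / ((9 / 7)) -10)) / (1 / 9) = -65610 / 117848131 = -0.00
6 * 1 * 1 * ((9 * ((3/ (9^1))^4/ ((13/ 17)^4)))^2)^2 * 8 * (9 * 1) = 778579070010669895696/ 161696236031512701363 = 4.82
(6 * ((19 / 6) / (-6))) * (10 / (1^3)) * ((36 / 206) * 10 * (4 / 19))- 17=-2951 / 103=-28.65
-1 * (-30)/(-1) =-30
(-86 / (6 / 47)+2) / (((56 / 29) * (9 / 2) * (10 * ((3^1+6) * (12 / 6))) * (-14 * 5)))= 11687 / 1905120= 0.01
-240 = -240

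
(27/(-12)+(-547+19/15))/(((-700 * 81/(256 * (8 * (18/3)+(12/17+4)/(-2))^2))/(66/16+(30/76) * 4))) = 5656841344/192375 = 29405.28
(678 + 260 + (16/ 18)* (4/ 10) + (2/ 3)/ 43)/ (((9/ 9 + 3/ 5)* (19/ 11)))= 4993307/ 14706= 339.54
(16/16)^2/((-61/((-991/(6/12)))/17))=33694/61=552.36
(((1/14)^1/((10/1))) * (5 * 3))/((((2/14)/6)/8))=36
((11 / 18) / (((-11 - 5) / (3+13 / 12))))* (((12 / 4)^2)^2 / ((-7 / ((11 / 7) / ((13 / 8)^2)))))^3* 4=2360760754176 / 11589168409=203.70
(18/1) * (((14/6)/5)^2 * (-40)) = -156.80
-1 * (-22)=22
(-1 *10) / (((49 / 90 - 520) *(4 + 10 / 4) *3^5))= 200 / 16409601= 0.00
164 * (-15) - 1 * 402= -2862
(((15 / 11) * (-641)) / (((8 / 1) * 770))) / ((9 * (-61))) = 641 / 2480016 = 0.00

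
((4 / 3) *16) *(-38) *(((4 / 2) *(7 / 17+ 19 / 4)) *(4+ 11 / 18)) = -656032 / 17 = -38590.12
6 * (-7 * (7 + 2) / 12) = -63 / 2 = -31.50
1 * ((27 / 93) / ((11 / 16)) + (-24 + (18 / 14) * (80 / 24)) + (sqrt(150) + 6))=-31728 / 2387 + 5 * sqrt(6)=-1.04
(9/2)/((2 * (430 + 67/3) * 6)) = 9/10856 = 0.00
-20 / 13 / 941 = -20 / 12233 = -0.00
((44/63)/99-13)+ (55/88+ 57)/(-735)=-2075207/158760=-13.07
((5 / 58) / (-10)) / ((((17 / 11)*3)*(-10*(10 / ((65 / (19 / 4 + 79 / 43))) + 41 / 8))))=6149 / 203000145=0.00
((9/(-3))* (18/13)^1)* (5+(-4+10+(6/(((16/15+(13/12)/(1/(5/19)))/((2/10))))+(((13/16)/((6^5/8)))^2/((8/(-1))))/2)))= -70891511940787/1435637219328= -49.38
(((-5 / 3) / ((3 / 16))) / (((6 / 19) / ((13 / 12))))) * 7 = -17290 / 81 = -213.46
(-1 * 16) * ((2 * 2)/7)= -64/7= -9.14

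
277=277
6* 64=384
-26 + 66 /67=-1676 /67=-25.01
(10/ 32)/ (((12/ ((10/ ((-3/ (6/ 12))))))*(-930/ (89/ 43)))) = 445/ 4606848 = 0.00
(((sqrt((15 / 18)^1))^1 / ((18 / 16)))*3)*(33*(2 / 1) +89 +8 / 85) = 52732*sqrt(30) / 765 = 377.55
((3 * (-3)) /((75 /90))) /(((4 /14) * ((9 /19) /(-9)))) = 3591 /5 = 718.20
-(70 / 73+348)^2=-648924676 / 5329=-121772.32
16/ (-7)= -2.29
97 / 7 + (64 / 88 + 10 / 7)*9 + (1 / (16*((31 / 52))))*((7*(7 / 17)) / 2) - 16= 5652113 / 324632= 17.41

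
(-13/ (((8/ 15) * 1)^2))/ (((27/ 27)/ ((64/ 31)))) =-94.35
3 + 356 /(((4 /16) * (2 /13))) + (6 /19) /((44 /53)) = 3870421 /418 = 9259.38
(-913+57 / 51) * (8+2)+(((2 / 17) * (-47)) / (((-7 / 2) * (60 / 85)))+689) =-3008648 / 357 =-8427.59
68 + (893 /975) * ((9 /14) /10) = 3096679 /45500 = 68.06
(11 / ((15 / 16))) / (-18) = -88 / 135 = -0.65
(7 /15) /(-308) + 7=4619 /660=7.00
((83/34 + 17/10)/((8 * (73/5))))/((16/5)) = 0.01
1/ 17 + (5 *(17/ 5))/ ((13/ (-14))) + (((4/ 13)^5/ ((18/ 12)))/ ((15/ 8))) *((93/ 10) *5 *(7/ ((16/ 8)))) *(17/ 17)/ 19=-32813046061/ 1798914585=-18.24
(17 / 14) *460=3910 / 7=558.57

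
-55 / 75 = -11 / 15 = -0.73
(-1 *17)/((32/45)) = -23.91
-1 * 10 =-10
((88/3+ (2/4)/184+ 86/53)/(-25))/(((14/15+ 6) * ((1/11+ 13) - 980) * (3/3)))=0.00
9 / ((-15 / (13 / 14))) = -0.56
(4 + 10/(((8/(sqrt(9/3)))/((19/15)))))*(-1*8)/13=-32/13 - 38*sqrt(3)/39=-4.15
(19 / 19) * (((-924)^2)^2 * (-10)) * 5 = -36446672908800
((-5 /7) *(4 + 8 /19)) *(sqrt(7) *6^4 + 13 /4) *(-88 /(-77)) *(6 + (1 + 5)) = -7464960 *sqrt(7) /133 -18720 /133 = -148640.21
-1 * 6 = -6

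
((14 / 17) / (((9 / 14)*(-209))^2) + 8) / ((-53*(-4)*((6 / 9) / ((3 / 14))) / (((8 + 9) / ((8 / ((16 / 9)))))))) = 60149080 / 1312657731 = 0.05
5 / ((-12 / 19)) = -95 / 12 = -7.92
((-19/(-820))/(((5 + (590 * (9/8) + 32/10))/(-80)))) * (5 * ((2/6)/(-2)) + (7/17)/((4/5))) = 24700/28100949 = 0.00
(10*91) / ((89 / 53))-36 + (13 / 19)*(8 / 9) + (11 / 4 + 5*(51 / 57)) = 31274557 / 60876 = 513.74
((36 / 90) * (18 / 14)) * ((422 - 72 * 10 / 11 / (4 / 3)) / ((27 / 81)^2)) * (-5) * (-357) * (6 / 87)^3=271125792 / 268279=1010.61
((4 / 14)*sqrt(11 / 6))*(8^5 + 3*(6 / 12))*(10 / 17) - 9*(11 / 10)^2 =-1089 / 100 + 327695*sqrt(66) / 357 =7446.27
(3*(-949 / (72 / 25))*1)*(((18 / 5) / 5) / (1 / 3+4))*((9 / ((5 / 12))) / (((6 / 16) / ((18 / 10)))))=-425736 / 25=-17029.44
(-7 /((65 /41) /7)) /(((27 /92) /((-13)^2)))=-2402764 /135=-17798.25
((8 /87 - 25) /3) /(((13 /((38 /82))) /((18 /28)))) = -41173 /216398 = -0.19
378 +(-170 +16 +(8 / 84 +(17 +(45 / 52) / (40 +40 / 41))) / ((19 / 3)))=25086001 / 110656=226.70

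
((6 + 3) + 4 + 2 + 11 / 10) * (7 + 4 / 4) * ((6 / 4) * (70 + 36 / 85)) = 5782476 / 425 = 13605.83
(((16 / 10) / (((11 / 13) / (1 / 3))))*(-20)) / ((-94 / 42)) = 2912 / 517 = 5.63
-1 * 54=-54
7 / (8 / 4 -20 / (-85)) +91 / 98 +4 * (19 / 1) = 10648 / 133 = 80.06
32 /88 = 4 /11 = 0.36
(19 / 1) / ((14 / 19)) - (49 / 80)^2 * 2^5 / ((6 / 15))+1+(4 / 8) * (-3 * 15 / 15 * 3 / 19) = -36853 / 10640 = -3.46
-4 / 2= -2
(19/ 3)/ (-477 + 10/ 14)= -133/ 10002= -0.01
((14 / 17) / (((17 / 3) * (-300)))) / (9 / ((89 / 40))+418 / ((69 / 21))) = -14329 / 3882628300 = -0.00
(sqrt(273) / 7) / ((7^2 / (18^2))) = 324*sqrt(273) / 343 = 15.61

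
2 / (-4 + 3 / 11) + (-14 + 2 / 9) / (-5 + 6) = -5282 / 369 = -14.31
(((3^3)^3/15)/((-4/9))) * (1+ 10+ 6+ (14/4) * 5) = -101859.52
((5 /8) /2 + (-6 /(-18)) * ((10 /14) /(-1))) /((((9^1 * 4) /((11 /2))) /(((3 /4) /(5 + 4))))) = 275 /290304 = 0.00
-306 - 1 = -307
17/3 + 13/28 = 515/84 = 6.13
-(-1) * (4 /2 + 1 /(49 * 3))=295 /147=2.01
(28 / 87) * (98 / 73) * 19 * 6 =104272 / 2117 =49.25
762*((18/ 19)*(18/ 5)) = 2598.82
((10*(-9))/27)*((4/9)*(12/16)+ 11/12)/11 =-25/66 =-0.38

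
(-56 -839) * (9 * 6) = -48330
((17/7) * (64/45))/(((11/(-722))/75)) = -17002.94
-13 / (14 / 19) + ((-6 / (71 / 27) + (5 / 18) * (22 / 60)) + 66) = 2478613 / 53676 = 46.18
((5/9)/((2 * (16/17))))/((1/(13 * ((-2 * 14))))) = -7735/72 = -107.43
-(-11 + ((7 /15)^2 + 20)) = -2074 /225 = -9.22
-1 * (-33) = 33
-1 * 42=-42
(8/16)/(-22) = -1/44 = -0.02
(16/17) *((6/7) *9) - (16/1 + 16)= -2944/119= -24.74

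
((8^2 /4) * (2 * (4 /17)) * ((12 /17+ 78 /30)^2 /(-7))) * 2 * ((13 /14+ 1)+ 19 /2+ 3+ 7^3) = -50575468032 /6018425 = -8403.44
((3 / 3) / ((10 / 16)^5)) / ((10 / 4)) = 65536 / 15625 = 4.19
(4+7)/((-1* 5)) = -11/5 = -2.20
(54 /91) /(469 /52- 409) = -24 /16177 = -0.00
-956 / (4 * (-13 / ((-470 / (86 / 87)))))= -8741.24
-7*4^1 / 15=-28 / 15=-1.87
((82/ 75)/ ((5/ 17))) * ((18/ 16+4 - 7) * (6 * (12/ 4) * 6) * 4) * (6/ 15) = -150552/ 125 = -1204.42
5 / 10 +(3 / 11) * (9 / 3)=29 / 22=1.32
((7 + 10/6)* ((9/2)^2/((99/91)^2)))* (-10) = -538265/363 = -1482.82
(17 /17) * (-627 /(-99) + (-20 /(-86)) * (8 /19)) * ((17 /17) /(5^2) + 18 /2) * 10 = 7124876 /12255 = 581.39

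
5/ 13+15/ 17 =280/ 221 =1.27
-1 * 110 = -110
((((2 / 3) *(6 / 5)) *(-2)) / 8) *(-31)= 31 / 5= 6.20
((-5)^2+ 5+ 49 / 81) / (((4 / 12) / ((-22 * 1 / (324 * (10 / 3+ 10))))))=-0.47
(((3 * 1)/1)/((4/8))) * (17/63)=34/21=1.62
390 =390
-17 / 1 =-17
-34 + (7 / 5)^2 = -801 / 25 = -32.04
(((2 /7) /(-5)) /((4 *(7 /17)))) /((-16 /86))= 731 /3920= 0.19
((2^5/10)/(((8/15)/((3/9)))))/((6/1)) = 1/3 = 0.33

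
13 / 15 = 0.87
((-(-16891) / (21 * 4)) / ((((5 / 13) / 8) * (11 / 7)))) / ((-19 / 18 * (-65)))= 10668 / 275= 38.79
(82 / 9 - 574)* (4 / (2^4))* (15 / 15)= -1271 / 9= -141.22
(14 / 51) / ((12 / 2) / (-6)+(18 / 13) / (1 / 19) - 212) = -182 / 123777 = -0.00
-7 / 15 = -0.47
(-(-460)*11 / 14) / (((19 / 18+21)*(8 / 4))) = 22770 / 2779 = 8.19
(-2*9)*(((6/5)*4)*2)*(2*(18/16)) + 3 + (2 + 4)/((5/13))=-1851/5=-370.20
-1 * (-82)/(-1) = -82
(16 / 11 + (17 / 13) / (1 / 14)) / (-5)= -2826 / 715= -3.95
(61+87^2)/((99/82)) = 6319.80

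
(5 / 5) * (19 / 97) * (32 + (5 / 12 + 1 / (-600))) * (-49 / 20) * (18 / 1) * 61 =-3313584477 / 194000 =-17080.33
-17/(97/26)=-4.56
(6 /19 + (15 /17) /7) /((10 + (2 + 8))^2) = 0.00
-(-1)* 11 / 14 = 11 / 14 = 0.79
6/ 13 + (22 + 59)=1059/ 13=81.46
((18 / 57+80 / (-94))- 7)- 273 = -280.54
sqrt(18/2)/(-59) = -3/59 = -0.05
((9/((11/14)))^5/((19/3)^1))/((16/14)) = 83364669612/3059969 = 27243.63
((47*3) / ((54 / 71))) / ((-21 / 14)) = -3337 / 27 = -123.59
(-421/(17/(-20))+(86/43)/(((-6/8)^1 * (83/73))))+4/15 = 10438904/21165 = 493.22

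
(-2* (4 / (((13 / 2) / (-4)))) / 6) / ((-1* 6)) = -16 / 117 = -0.14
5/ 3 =1.67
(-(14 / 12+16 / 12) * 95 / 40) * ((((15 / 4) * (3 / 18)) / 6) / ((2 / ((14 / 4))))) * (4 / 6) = -3325 / 4608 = -0.72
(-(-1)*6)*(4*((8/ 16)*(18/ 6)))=36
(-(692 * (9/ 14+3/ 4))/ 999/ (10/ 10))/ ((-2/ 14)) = 2249/ 333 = 6.75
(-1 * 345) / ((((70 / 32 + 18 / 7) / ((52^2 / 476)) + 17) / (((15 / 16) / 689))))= -2300 / 87397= -0.03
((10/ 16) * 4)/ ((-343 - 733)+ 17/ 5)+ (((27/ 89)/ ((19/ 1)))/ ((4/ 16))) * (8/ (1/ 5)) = 46294045/ 18137666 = 2.55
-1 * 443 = -443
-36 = -36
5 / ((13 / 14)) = 70 / 13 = 5.38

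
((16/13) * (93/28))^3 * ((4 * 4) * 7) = 7651.08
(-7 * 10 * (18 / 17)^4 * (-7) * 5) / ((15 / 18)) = 308629440 / 83521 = 3695.23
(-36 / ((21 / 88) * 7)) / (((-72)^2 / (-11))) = 0.05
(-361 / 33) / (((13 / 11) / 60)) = -7220 / 13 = -555.38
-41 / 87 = -0.47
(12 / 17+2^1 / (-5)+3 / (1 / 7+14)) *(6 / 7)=2906 / 6545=0.44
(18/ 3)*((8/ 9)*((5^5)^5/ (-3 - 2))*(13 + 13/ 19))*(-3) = 247955322265625000000/ 19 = 13050280119243421052.63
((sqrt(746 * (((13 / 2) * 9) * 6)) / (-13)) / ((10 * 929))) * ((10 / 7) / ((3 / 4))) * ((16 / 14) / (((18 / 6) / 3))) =-32 * sqrt(29094) / 591773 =-0.01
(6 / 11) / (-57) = -2 / 209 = -0.01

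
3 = 3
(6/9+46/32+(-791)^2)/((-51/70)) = -1051147615/1224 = -858780.73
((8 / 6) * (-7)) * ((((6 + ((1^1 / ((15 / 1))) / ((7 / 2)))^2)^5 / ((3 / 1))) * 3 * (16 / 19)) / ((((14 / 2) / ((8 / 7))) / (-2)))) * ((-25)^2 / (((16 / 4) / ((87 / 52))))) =2351573278204195897191532544 / 450617409551711390625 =5218558.42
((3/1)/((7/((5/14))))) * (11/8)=0.21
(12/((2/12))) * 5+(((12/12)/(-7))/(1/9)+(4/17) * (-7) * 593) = -73541/119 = -617.99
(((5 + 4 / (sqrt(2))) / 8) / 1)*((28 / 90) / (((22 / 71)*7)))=71*sqrt(2) / 1980 + 71 / 792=0.14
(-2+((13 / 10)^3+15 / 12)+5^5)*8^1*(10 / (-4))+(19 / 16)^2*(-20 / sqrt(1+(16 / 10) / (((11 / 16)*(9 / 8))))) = -3126447 / 50 - 5415*sqrt(1705) / 13888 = -62545.04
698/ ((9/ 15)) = 3490/ 3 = 1163.33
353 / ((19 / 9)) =3177 / 19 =167.21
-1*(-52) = 52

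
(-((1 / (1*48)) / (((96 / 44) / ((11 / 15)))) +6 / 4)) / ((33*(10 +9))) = -26041 / 10834560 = -0.00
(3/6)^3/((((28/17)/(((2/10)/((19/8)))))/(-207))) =-3519/2660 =-1.32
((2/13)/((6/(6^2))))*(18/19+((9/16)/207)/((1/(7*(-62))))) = -0.21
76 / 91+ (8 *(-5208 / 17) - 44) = -3858200 / 1547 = -2493.99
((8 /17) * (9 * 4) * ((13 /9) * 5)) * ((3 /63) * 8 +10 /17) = 719680 /6069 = 118.58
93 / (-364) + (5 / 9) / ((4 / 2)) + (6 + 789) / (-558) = -142427 / 101556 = -1.40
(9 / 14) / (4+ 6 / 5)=45 / 364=0.12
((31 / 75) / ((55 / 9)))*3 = 279 / 1375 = 0.20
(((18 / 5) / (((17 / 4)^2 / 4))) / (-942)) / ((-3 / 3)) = 192 / 226865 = 0.00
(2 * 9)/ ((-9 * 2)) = -1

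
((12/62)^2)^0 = 1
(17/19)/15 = 0.06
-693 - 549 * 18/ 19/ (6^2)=-26883/ 38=-707.45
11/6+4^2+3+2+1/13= 1787/78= 22.91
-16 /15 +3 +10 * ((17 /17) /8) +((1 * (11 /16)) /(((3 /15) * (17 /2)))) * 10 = 1843 /255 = 7.23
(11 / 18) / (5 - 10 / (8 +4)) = 11 / 75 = 0.15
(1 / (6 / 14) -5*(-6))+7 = 118 / 3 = 39.33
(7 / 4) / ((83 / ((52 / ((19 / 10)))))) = 910 / 1577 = 0.58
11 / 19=0.58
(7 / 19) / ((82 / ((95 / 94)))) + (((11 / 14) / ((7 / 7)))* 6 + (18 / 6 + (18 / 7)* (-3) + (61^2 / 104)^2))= 26681030247 / 20842432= 1280.13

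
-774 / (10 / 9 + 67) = -6966 / 613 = -11.36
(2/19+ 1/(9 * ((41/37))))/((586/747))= 119603/456494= 0.26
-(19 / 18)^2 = -361 / 324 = -1.11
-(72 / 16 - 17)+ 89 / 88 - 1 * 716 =-61819 / 88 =-702.49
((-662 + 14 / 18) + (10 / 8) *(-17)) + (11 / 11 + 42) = -23021 / 36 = -639.47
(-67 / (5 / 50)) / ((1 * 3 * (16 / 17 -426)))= 5695 / 10839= 0.53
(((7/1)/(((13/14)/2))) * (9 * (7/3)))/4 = 1029/13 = 79.15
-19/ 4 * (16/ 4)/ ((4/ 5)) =-95/ 4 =-23.75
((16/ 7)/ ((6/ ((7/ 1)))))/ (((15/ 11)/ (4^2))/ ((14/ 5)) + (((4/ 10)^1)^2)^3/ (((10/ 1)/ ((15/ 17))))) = 5236000000/ 60475257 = 86.58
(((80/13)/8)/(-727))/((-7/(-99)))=-990/66157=-0.01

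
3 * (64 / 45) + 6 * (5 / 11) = 1154 / 165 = 6.99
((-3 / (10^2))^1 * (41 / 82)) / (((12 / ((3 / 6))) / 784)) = -49 / 100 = -0.49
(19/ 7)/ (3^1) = 19/ 21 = 0.90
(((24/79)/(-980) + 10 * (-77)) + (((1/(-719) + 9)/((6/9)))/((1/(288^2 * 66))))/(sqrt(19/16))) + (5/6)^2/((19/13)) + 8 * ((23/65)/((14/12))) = -132021276469/172104660 + 212512481280 * sqrt(19)/13661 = 67806891.94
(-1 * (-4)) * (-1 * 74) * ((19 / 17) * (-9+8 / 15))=714248 / 255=2800.97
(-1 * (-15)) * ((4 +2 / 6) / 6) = 65 / 6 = 10.83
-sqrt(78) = -8.83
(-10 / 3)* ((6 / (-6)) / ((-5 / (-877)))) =1754 / 3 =584.67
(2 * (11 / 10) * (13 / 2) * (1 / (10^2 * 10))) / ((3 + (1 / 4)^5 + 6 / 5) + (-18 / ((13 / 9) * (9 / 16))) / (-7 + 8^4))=162164288 / 47578306375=0.00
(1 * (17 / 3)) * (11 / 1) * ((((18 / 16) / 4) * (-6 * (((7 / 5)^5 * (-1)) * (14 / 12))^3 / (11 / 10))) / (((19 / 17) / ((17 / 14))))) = 1142913715219147991 / 44531250000000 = 25665.43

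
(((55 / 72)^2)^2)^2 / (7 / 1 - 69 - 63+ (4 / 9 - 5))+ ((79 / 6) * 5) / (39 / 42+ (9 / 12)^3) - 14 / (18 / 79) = -13067020475213552075 / 1029221139143983104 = -12.70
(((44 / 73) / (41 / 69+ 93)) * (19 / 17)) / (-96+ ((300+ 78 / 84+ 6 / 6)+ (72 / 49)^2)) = 46166428 / 1334710504931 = 0.00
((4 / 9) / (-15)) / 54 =-2 / 3645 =-0.00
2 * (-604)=-1208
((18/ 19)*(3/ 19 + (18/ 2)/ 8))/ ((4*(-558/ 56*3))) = -455/ 44764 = -0.01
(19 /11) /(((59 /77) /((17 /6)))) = 2261 /354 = 6.39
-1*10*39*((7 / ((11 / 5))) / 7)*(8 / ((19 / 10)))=-156000 / 209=-746.41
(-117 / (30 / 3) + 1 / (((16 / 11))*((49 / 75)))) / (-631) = 0.02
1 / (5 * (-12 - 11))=-1 / 115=-0.01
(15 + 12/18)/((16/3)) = 47/16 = 2.94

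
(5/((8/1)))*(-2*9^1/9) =-5/4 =-1.25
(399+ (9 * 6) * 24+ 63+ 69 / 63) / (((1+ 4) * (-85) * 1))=-2173 / 525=-4.14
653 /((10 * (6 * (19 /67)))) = 43751 /1140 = 38.38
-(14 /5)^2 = -196 /25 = -7.84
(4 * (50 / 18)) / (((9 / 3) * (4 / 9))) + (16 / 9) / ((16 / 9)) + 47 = 169 / 3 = 56.33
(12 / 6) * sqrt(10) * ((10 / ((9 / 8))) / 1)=160 * sqrt(10) / 9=56.22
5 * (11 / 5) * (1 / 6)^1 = 11 / 6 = 1.83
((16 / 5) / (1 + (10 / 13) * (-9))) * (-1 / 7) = 208 / 2695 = 0.08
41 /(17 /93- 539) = -3813 /50110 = -0.08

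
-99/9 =-11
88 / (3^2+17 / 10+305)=80 / 287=0.28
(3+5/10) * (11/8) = 77/16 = 4.81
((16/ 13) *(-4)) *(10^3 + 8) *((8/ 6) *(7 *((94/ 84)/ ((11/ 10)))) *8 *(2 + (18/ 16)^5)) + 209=-204912438/ 143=-1432954.11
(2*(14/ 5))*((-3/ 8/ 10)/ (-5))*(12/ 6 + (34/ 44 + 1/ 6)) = 679/ 5500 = 0.12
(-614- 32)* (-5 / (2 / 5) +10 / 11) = 82365 / 11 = 7487.73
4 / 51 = 0.08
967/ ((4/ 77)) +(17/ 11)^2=9010695/ 484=18617.14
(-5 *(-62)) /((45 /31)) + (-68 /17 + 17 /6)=3823 /18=212.39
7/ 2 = 3.50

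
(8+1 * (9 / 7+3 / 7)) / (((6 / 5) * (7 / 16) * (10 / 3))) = 272 / 49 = 5.55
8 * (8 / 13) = 64 / 13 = 4.92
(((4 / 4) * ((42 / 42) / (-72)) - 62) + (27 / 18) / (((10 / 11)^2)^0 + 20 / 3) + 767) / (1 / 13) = 15181153 / 1656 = 9167.36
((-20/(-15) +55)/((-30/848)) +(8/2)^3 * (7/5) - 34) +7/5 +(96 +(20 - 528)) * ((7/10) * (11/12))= -32395/18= -1799.72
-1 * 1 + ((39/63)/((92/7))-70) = -19583/276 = -70.95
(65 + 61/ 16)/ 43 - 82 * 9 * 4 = -2029875/ 688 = -2950.40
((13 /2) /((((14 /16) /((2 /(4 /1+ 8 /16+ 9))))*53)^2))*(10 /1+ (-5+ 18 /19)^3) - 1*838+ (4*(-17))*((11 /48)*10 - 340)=30455957084741453 /1376468084502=22126.16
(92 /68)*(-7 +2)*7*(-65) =52325 /17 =3077.94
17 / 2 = 8.50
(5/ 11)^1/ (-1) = -5/ 11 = -0.45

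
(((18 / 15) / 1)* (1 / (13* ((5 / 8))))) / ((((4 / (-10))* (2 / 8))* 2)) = -48 / 65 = -0.74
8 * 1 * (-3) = -24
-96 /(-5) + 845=864.20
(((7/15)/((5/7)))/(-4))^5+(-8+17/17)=-17010282475249/2430000000000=-7.00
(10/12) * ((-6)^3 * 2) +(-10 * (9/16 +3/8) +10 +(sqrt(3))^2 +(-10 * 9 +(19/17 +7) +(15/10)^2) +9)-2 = -58345/136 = -429.01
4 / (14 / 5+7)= 20 / 49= 0.41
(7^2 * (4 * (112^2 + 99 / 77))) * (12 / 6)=4917752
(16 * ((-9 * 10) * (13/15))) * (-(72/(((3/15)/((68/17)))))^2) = 2587852800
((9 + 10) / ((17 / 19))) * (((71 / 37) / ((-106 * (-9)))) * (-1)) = -25631 / 600066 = -0.04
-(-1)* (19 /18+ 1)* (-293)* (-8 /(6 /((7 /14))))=10841 /27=401.52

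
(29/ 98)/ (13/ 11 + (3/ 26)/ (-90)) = 124410/ 496321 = 0.25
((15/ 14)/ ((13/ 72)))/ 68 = 135/ 1547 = 0.09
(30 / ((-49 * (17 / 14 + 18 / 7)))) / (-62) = 30 / 11501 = 0.00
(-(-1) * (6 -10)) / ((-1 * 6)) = 2 / 3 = 0.67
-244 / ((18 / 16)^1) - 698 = -8234 / 9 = -914.89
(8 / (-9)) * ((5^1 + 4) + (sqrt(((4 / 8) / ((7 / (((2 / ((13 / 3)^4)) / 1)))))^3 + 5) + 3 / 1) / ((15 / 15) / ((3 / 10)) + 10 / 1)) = -41 / 5 - 2 * sqrt(69923377974776123) / 3547704615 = -8.35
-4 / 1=-4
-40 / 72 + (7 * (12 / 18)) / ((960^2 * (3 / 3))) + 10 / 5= 1996807 / 1382400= 1.44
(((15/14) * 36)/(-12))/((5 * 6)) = -3/28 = -0.11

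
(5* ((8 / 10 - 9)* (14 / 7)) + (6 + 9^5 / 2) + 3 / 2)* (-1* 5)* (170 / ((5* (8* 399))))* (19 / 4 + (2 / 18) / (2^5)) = -90182875 / 12096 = -7455.59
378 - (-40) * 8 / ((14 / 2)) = 2966 / 7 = 423.71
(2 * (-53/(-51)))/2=53/51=1.04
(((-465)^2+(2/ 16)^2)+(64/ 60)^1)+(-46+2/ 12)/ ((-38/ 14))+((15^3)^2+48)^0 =1314763327/ 6080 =216243.97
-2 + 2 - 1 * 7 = -7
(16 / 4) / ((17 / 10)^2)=400 / 289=1.38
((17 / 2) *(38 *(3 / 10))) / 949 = 969 / 9490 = 0.10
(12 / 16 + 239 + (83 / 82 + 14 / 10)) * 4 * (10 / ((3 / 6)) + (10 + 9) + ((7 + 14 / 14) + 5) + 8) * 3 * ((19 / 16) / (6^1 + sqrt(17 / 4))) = 25683.47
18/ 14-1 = 0.29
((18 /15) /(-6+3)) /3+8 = 118 /15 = 7.87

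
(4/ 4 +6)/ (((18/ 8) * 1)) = 28/ 9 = 3.11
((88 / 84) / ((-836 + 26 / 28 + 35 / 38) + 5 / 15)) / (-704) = 19 / 10646176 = 0.00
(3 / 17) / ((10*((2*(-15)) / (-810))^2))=2187 / 170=12.86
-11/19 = -0.58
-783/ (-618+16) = 783/ 602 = 1.30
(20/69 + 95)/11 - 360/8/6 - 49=-72617/1518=-47.84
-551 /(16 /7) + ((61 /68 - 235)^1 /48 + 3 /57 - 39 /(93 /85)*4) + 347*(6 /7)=-1225155961 /13457472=-91.04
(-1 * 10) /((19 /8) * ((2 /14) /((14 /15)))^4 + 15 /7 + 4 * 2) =-7378945280 /7485320659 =-0.99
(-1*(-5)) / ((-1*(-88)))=5 / 88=0.06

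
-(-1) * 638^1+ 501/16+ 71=11845/16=740.31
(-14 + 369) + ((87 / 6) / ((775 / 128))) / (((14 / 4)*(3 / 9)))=1937011 / 5425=357.05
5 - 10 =-5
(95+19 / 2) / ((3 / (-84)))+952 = -1974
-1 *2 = -2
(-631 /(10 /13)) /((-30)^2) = -8203 /9000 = -0.91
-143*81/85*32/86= -185328/3655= -50.71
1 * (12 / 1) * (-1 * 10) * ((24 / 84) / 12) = -20 / 7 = -2.86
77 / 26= 2.96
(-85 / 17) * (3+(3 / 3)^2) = -20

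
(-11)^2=121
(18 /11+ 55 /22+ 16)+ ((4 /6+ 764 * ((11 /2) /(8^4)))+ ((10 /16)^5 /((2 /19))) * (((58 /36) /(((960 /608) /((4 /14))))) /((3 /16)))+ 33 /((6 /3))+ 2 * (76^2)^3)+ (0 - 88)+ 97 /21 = 19691429140765248235 /51093504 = 385399857108.36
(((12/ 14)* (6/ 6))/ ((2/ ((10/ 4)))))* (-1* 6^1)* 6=-270/ 7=-38.57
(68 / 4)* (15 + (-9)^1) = 102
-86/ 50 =-1.72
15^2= 225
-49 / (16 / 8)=-49 / 2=-24.50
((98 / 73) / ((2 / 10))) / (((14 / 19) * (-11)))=-665 / 803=-0.83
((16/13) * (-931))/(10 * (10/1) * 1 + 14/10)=-74480/6591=-11.30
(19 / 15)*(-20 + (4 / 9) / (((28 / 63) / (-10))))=-38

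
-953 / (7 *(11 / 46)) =-43838 / 77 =-569.32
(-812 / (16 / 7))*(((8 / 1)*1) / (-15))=2842 / 15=189.47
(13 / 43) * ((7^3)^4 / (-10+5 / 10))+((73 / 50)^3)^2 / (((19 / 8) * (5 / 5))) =-702877859168409519573 / 1595703125000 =-440481595.95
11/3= 3.67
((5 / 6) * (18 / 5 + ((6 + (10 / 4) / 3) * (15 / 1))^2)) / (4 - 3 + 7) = 210197 / 192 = 1094.78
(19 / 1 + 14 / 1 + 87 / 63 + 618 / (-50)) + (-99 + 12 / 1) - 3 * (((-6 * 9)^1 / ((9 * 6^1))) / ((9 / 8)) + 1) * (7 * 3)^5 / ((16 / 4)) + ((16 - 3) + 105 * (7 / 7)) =-714606331 / 2100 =-340288.73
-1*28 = -28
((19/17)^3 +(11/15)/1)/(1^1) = 156928/73695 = 2.13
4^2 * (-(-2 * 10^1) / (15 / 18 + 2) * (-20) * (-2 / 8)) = 9600 / 17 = 564.71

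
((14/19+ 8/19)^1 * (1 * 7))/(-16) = -77/152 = -0.51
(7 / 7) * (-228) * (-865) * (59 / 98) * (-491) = -2856633090 / 49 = -58298634.49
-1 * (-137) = 137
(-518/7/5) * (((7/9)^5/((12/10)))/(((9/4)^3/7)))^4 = -1858209201804006479059222528000/278128389443693511257285776231761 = -0.01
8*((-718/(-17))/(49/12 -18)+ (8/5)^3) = 3012544/354875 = 8.49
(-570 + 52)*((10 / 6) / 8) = -1295 / 12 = -107.92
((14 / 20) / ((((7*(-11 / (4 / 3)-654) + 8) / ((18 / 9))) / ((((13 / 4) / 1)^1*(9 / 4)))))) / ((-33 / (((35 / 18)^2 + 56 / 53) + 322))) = 46430293 / 2119139280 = 0.02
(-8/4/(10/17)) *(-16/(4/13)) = 884/5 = 176.80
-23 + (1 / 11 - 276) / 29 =-10372 / 319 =-32.51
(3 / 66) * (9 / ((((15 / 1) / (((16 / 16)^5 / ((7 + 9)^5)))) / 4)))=3 / 28835840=0.00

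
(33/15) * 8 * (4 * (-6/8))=-264/5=-52.80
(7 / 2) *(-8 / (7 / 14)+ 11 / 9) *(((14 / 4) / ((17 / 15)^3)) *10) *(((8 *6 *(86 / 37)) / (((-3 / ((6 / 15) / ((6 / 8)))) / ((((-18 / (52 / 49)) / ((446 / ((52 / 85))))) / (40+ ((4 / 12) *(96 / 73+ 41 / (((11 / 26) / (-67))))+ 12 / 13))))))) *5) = 1.35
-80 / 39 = -2.05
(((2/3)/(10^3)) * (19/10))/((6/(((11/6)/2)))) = 209/1080000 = 0.00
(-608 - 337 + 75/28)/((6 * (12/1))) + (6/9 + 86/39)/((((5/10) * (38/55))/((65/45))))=-124105/114912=-1.08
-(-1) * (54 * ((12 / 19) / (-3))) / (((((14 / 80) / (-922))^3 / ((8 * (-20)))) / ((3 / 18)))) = -288931718430720000 / 6517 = -44335080317741.29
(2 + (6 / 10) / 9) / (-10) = -31 / 150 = -0.21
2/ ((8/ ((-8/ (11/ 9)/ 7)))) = -18/ 77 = -0.23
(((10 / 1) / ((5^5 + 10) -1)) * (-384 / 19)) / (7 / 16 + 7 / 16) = -15360 / 208411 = -0.07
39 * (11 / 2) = 429 / 2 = 214.50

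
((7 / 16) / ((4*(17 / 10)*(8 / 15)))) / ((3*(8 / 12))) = 0.06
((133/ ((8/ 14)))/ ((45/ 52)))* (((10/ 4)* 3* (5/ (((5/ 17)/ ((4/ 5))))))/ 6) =205751/ 45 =4572.24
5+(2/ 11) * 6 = 67/ 11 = 6.09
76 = 76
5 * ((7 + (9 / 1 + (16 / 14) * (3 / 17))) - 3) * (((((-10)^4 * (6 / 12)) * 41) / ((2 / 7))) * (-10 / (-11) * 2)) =16102750000 / 187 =86110962.57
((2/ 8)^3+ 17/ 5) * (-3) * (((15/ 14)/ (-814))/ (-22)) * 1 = -9837/ 16045568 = -0.00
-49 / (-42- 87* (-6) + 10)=-1 / 10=-0.10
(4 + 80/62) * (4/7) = 656/217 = 3.02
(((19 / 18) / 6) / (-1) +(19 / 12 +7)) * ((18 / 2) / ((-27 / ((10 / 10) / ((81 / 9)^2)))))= -227 / 6561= -0.03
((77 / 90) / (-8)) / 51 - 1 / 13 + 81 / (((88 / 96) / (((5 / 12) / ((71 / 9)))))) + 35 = 14759152699 / 372818160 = 39.59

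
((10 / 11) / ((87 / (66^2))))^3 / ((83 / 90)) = 102256.80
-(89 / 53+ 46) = -2527 / 53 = -47.68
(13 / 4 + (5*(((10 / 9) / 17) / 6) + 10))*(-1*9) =-24427 / 204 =-119.74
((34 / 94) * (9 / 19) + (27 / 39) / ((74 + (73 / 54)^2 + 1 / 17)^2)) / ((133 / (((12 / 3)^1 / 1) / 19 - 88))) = -46982421932877951732 / 415145180510192153567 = -0.11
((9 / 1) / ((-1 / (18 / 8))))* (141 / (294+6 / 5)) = -6345 / 656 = -9.67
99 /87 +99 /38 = 4125 /1102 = 3.74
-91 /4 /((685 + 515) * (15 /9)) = -91 /8000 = -0.01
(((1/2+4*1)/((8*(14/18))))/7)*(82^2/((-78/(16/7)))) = -90774/4459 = -20.36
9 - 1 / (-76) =685 / 76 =9.01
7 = 7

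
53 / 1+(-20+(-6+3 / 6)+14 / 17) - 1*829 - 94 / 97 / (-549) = -1449703223 / 1810602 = -800.67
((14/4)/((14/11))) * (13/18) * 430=30745/36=854.03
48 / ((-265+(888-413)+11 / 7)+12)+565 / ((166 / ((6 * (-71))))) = -188312037 / 129895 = -1449.73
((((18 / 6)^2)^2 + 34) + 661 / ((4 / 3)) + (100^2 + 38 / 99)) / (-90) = -4202009 / 35640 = -117.90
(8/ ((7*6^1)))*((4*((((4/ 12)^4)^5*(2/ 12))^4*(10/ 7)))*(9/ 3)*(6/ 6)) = 10/ 586653243945538969641534261309135308178369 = 0.00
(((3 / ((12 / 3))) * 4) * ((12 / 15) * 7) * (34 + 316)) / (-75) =-392 / 5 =-78.40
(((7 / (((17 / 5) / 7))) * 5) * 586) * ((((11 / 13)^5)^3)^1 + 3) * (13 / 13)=130125.49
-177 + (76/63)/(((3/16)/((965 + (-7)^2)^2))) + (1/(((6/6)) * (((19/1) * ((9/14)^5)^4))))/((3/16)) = 32098589680604679697435193665/4850908518163714591599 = 6617026.39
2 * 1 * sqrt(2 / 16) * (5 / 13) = 5 * sqrt(2) / 26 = 0.27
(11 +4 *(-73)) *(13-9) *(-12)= 13488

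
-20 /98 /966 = -5 /23667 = -0.00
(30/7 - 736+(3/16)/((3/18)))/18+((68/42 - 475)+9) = -509009/1008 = -504.97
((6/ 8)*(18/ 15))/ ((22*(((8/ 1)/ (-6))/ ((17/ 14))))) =-459/ 12320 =-0.04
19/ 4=4.75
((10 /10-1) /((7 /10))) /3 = 0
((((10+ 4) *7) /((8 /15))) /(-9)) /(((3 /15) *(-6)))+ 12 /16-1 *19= -89 /72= -1.24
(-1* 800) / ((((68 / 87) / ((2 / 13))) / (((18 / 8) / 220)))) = -3915 / 2431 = -1.61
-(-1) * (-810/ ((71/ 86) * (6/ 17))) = -2779.86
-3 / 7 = -0.43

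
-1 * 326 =-326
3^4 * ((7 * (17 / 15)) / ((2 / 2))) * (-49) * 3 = -472311 / 5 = -94462.20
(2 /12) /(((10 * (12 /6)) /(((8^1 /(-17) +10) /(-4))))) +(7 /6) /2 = 2299 /4080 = 0.56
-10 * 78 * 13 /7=-10140 /7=-1448.57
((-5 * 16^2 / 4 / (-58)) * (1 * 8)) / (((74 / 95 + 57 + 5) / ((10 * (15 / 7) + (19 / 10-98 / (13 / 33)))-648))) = -614.09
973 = 973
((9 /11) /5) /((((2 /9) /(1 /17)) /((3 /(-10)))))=-243 /18700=-0.01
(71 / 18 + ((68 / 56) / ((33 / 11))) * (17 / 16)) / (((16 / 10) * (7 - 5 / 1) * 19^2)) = 44095 / 11644416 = 0.00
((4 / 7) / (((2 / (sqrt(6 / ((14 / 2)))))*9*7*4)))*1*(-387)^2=16641*sqrt(42) / 686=157.21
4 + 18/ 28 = 65/ 14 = 4.64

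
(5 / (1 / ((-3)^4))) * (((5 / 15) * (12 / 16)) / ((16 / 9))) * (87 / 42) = 117.97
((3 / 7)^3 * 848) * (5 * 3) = 343440 / 343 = 1001.28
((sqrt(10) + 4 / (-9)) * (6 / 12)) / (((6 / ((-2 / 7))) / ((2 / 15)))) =4 / 2835 - sqrt(10) / 315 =-0.01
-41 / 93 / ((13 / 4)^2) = -656 / 15717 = -0.04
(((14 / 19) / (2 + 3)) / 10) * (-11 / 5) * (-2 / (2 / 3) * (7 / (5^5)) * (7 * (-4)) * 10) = -90552 / 1484375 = -0.06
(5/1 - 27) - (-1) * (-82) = -104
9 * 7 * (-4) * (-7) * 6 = 10584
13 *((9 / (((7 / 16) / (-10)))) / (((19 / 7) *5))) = -3744 / 19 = -197.05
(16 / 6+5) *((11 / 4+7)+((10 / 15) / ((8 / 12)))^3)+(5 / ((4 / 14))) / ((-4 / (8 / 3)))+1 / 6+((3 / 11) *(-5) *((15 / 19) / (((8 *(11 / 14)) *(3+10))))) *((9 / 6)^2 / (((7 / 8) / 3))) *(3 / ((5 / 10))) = 25215137 / 358644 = 70.31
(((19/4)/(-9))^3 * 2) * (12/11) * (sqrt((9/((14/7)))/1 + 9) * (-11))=6859 * sqrt(6)/1296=12.96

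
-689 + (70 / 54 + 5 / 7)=-129841 / 189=-686.99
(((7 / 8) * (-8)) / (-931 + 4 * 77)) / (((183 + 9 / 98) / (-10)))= -980 / 1596927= -0.00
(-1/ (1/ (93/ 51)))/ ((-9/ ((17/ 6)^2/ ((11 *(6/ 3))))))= 527/ 7128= 0.07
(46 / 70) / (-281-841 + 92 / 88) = -506 / 863135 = -0.00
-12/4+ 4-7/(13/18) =-113/13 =-8.69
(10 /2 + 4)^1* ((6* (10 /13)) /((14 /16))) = 4320 /91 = 47.47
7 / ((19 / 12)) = 84 / 19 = 4.42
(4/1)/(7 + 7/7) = 1/2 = 0.50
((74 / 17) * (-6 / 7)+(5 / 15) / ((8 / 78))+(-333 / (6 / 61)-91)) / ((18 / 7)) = -551681 / 408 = -1352.16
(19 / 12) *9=57 / 4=14.25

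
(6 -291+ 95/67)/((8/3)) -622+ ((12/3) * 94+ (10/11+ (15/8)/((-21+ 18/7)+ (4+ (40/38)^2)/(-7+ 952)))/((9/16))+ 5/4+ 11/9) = -348.44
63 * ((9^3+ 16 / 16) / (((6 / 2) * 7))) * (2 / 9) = 1460 / 3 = 486.67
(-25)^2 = 625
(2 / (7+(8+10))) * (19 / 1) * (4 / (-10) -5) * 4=-4104 / 125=-32.83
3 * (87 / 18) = 29 / 2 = 14.50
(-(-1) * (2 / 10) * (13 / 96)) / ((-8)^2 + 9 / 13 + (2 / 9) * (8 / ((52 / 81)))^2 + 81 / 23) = 50531 / 191656320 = 0.00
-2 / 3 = -0.67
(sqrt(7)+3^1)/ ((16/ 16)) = sqrt(7)+3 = 5.65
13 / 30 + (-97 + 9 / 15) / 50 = -1.49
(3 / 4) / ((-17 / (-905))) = 2715 / 68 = 39.93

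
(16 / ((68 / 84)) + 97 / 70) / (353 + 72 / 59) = 0.06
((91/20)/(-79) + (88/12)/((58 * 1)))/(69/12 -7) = -9463/171825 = -0.06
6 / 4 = 3 / 2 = 1.50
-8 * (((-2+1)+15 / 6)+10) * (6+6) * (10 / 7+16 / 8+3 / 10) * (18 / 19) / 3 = -864432 / 665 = -1299.90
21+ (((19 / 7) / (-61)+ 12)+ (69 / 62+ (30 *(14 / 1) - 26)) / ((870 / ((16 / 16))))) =769503899 / 23032380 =33.41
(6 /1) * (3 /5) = 18 /5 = 3.60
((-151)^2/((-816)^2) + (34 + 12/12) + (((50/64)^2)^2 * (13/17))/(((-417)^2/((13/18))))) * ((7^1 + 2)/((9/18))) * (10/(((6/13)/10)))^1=10799868969741537725/79042583199744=136633.55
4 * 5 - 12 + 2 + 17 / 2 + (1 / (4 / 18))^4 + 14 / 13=429.64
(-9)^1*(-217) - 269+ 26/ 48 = 40429/ 24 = 1684.54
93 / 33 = 31 / 11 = 2.82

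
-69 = -69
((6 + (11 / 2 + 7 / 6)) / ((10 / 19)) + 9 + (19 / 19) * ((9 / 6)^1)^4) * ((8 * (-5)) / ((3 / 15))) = -45755 / 6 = -7625.83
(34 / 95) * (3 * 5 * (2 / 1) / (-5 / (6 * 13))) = -15912 / 95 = -167.49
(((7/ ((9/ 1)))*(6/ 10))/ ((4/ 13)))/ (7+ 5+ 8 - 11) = 91/ 540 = 0.17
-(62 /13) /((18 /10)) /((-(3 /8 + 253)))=2480 /237159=0.01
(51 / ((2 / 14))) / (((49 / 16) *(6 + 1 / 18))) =14688 / 763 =19.25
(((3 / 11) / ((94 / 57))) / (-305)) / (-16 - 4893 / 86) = 7353 / 988527265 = 0.00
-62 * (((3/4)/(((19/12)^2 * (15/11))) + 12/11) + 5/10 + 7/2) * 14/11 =-91518448/218405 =-419.03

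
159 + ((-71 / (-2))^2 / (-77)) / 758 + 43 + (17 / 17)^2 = 47388151 / 233464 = 202.98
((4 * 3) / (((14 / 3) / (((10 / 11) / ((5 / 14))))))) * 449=32328 / 11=2938.91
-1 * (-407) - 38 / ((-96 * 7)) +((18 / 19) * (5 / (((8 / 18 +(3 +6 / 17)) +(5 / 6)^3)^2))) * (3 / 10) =671126656233937 / 1648430266224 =407.13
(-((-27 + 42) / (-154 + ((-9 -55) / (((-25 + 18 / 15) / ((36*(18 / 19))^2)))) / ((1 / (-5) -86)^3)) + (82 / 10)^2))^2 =790528015016338142693686135416809161 / 175356128886613295894803596422500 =4508.13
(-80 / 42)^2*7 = 25.40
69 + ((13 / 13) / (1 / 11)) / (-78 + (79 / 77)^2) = 31414030 / 456221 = 68.86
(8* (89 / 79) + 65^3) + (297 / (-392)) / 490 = 4167384367497 / 15174320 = 274634.01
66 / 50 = 33 / 25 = 1.32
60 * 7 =420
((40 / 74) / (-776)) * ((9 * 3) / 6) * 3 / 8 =-135 / 114848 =-0.00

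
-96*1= -96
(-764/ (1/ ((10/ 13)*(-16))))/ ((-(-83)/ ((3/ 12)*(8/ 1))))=244480/ 1079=226.58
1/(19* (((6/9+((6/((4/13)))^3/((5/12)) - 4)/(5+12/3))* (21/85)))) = 0.00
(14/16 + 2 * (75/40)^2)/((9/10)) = 1265/144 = 8.78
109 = 109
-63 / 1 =-63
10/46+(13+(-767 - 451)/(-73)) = 50206/1679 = 29.90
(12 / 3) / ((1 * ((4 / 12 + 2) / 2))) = 24 / 7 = 3.43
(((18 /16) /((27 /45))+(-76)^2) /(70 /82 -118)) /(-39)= 1895143 /1498536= 1.26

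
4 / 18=2 / 9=0.22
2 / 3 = 0.67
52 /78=2 /3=0.67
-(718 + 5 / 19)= -13647 / 19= -718.26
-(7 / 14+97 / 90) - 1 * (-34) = 1459 / 45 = 32.42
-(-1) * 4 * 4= 16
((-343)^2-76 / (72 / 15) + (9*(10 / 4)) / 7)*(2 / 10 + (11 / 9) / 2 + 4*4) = 1868830366 / 945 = 1977598.27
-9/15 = -0.60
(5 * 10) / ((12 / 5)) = 125 / 6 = 20.83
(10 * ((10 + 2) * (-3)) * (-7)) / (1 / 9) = 22680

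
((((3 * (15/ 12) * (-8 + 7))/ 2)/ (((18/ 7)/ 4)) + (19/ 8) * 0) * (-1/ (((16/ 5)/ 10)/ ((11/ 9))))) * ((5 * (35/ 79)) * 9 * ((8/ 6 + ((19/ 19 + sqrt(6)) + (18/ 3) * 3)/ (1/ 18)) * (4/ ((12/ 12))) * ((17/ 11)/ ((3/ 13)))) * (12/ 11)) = 2514513.87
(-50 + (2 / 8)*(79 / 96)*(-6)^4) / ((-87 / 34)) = -29461 / 348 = -84.66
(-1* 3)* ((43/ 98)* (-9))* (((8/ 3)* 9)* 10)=2843.27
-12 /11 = -1.09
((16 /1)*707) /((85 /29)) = 328048 /85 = 3859.39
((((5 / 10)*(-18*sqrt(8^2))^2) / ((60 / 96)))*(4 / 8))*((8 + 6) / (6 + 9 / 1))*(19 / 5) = 3677184 / 125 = 29417.47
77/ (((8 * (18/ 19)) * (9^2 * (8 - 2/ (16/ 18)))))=1463/ 67068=0.02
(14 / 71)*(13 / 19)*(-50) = -9100 / 1349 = -6.75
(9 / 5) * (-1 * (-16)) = 144 / 5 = 28.80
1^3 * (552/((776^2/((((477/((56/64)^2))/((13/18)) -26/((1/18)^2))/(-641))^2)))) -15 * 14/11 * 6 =-1974354102799159572/17255640229839011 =-114.42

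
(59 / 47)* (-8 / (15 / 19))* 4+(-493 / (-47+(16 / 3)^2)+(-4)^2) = -978779 / 117735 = -8.31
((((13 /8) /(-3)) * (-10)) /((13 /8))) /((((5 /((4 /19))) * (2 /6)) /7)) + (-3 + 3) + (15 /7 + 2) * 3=2045 /133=15.38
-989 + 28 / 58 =-28667 / 29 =-988.52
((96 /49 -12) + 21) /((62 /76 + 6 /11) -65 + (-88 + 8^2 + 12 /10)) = -374110 /2950731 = -0.13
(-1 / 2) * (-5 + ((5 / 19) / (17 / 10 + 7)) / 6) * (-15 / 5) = -12385 / 1653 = -7.49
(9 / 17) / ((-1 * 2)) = -9 / 34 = -0.26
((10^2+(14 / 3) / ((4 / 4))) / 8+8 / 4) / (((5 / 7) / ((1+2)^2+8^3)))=660107 / 60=11001.78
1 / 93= 0.01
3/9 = 1/3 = 0.33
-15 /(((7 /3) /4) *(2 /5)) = -450 /7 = -64.29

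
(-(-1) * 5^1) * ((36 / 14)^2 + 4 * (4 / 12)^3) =44720 / 1323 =33.80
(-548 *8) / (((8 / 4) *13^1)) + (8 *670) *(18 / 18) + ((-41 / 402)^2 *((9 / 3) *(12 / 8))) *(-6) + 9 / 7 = 8484343635 / 1633996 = 5192.39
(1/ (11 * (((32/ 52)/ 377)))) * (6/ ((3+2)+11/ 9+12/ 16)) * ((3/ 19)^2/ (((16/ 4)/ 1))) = 1190943/ 3986884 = 0.30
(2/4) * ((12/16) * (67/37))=201/296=0.68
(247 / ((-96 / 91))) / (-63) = 3211 / 864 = 3.72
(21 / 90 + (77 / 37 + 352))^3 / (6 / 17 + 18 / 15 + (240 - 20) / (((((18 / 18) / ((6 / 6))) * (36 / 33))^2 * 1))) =79550143633287821 / 333390448050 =238609.55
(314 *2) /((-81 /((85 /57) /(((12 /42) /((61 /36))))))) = -5698315 /83106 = -68.57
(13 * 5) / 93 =65 / 93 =0.70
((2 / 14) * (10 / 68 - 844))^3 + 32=-23617238942667 / 13481272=-1751855.38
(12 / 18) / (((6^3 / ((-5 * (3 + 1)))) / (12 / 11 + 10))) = -610 / 891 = -0.68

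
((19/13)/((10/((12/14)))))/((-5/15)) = -171/455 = -0.38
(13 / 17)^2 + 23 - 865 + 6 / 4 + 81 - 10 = -444433 / 578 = -768.92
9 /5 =1.80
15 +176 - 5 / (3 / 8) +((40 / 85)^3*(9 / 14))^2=630416814821 / 3548222643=177.67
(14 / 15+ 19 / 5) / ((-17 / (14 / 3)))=-994 / 765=-1.30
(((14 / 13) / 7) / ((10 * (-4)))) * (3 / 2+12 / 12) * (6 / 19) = -3 / 988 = -0.00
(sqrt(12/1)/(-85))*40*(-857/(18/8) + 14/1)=52832*sqrt(3)/153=598.09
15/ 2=7.50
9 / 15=3 / 5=0.60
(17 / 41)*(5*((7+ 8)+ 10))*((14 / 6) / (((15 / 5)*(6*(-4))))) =-1.68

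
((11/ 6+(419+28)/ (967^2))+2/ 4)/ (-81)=-6546964/ 227226627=-0.03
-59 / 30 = -1.97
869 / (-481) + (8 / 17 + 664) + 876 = 12581655 / 8177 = 1538.66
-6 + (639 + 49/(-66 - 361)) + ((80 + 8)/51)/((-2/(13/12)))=5897995/9333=631.95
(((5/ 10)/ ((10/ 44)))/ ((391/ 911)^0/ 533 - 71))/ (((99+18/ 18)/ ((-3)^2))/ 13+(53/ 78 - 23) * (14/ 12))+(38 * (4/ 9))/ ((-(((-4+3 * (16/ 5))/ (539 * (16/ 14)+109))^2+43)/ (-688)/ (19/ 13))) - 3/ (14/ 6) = 3224495173447780274699/ 8191167481396444545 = 393.66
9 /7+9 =72 /7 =10.29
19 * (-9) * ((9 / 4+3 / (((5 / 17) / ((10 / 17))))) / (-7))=5643 / 28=201.54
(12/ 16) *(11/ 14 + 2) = 117/ 56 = 2.09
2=2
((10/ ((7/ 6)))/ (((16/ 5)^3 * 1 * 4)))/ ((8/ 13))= 0.11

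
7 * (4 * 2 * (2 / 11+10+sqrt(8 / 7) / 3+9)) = 16 * sqrt(14) / 3+11816 / 11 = 1094.14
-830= -830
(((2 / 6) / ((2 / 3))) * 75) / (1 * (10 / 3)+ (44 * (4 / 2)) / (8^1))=225 / 86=2.62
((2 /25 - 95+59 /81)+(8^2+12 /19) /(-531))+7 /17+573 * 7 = 3917.10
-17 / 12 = -1.42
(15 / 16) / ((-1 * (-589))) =15 / 9424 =0.00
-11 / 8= -1.38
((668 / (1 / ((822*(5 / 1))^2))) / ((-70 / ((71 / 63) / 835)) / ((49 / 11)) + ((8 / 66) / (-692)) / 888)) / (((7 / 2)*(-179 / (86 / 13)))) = 10233.66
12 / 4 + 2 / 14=22 / 7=3.14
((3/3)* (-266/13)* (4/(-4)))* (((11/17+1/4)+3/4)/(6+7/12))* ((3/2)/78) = 22344/226967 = 0.10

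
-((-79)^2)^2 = -38950081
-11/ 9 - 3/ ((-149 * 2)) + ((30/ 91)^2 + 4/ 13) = -0.80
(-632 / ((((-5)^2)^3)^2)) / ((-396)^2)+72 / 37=344566406247077 / 177068847656250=1.95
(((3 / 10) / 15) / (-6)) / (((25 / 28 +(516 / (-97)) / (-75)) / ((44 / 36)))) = -7469 / 1766907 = -0.00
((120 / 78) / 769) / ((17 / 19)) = 380 / 169949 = 0.00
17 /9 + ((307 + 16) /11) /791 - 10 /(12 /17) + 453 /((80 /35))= 185.95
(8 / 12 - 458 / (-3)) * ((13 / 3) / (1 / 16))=95680 / 9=10631.11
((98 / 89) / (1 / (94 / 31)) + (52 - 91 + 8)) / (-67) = 76317 / 184853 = 0.41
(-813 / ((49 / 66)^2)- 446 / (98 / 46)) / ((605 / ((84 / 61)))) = -9705768 / 2531683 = -3.83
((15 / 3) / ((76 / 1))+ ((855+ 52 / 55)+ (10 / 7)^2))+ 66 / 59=10382545277 / 12084380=859.17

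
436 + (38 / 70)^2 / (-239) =127649539 / 292775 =436.00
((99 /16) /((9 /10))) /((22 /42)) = 105 /8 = 13.12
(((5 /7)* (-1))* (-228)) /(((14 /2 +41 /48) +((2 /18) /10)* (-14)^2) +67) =820800 /388241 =2.11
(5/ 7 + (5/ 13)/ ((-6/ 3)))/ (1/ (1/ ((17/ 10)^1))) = 475/ 1547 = 0.31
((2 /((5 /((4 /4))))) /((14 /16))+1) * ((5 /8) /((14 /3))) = 153 /784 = 0.20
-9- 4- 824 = -837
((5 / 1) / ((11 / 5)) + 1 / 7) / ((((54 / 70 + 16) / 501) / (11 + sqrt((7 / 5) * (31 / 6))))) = 15531 * sqrt(6510) / 6457 + 465930 / 587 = 987.82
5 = 5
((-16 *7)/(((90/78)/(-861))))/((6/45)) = 626808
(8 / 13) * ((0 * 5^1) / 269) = 0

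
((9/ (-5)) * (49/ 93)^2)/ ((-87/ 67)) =160867/ 418035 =0.38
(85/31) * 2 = 170/31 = 5.48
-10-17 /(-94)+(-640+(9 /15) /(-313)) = -95595177 /147110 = -649.82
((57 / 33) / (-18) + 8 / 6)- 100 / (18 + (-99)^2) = 29455 / 24002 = 1.23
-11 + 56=45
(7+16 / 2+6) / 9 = 7 / 3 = 2.33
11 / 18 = 0.61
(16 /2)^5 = 32768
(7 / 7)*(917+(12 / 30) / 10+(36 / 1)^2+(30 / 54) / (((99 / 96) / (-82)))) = 16103822 / 7425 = 2168.86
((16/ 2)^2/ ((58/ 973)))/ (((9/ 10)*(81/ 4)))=1245440/ 21141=58.91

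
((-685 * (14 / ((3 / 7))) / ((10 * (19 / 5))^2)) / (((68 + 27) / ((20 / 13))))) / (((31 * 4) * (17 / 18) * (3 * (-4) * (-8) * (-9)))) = 33565 / 13533410592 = 0.00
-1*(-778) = 778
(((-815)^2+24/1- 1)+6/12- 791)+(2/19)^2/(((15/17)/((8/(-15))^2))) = 1616680071829/2436750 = 663457.50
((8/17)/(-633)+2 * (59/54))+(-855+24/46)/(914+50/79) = 1.25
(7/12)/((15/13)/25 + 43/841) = 382655/63816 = 6.00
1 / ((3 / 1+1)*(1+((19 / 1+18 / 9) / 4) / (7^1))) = 1 / 7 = 0.14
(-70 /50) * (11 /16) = -77 /80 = -0.96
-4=-4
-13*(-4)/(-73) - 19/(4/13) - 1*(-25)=-10939/292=-37.46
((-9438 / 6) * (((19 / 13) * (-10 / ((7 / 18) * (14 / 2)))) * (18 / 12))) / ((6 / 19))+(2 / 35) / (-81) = 796086211 / 19845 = 40115.20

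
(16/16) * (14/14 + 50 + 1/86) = 4387/86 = 51.01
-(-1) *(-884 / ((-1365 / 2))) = 1.30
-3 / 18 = -1 / 6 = -0.17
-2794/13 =-214.92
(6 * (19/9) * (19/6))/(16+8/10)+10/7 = 2885/756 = 3.82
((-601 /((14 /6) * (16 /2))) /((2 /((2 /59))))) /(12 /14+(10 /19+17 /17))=-34257 /149624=-0.23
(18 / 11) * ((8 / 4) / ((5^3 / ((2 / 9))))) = 8 / 1375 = 0.01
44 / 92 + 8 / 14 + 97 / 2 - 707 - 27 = -220393 / 322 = -684.45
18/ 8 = 9/ 4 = 2.25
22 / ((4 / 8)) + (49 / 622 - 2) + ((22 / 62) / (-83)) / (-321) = 42.08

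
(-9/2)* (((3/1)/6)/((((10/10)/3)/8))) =-54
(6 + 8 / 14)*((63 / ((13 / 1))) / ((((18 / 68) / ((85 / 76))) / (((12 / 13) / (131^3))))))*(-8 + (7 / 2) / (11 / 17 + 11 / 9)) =-349466025 / 1032262688743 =-0.00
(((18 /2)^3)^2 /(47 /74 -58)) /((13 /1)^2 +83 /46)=-7444548 /137255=-54.24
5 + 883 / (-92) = -423 / 92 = -4.60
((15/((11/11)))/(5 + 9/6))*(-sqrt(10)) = -30*sqrt(10)/13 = -7.30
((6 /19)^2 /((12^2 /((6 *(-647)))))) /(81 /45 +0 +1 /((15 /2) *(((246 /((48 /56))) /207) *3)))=-2785335 /1898138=-1.47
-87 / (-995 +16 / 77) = 2233 / 25533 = 0.09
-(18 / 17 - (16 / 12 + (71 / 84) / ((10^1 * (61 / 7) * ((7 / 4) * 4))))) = 80109 / 290360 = 0.28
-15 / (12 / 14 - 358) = 21 / 500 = 0.04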